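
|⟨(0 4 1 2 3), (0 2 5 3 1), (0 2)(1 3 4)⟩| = 720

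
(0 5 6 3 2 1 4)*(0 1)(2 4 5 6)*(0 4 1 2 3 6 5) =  (0 5 3 1)(2 4)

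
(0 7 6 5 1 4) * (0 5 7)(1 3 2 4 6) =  (1 6 7)(2 4 5 3)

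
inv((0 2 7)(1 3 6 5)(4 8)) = (0 7 2)(1 5 6 3)(4 8)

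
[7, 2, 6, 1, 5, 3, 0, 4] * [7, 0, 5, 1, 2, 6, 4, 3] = [3, 5, 4, 0, 6, 1, 7, 2]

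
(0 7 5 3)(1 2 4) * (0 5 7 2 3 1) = (0 2 4)(1 3 5)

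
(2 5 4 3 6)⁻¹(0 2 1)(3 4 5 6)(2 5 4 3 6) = (0 5 1)(2 6 3 4)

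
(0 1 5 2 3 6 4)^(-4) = (0 2 4 5 6 1 3)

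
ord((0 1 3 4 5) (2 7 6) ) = 15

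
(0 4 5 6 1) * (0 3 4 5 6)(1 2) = (0 5)(1 3 4 6 2)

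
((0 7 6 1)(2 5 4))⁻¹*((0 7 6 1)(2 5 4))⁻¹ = (0 6)(1 7)(2 5 4)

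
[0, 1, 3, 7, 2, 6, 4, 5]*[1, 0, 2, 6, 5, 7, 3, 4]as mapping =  [0→1, 1→0, 2→6, 3→4, 4→2, 5→3, 6→5, 7→7]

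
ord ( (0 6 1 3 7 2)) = 6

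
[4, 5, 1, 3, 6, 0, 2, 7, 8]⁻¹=[5, 2, 6, 3, 0, 1, 4, 7, 8]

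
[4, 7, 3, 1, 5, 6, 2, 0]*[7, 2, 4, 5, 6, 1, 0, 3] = [6, 3, 5, 2, 1, 0, 4, 7]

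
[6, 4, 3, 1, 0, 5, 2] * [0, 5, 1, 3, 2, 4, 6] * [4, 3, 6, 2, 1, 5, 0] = [0, 6, 2, 5, 4, 1, 3]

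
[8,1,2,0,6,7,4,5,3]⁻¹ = [3,1,2,8,6,7,4,5,0]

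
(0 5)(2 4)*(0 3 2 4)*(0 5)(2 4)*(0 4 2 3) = (0 4 3 2 5)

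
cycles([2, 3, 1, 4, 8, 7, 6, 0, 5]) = (0 2 1 3 4 8 5 7) 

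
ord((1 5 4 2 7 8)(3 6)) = 6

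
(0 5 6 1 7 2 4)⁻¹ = (0 4 2 7 1 6 5)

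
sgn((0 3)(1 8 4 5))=1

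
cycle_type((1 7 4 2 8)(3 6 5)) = 3.5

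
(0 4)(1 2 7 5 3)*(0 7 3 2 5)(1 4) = (0 1 5 2 3 4 7)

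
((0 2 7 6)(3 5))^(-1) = (0 6 7 2)(3 5)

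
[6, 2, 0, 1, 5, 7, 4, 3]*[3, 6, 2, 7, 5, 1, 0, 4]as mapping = [0→0, 1→2, 2→3, 3→6, 4→1, 5→4, 6→5, 7→7]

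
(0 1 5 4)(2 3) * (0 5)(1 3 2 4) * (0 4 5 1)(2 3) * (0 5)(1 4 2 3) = (0 3)(1 2)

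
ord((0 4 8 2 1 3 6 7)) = 8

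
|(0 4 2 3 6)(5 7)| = 10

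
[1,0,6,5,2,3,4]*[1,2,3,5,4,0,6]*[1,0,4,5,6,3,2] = [4,0,2,1,5,3,6]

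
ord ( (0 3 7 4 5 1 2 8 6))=9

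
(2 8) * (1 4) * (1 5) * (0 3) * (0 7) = (0 3 7)(1 4 5)(2 8)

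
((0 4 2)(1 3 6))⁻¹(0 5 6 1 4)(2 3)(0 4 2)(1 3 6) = (0 6)(1 3 2 4 5)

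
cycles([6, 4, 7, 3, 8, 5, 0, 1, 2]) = (0 6)(1 4 8 2 7)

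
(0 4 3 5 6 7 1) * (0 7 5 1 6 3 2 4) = (1 7 6 5 3)(2 4)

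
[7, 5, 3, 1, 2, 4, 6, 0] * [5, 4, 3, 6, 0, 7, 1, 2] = [2, 7, 6, 4, 3, 0, 1, 5]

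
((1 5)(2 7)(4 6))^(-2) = ()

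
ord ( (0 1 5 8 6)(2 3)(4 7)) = 10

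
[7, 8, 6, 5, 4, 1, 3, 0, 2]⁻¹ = [7, 5, 8, 6, 4, 3, 2, 0, 1]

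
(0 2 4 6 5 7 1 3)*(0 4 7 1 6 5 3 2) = (1 2 7 6 3 4 5)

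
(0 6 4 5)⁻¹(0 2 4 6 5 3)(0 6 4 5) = (0 3 6 2 5 4)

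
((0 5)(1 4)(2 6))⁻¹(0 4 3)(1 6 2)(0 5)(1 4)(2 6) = (1 3 5)(2 6 4)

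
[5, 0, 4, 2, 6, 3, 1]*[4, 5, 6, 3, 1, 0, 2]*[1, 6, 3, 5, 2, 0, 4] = [1, 2, 6, 4, 3, 5, 0]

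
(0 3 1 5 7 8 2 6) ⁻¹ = (0 6 2 8 7 5 1 3) 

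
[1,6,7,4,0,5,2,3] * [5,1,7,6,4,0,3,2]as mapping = [0→1,1→3,2→2,3→4,4→5,5→0,6→7,7→6]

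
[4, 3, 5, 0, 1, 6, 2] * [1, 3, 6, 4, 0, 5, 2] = [0, 4, 5, 1, 3, 2, 6]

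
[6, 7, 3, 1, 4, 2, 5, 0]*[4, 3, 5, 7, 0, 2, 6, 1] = [6, 1, 7, 3, 0, 5, 2, 4]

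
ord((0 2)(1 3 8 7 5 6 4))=14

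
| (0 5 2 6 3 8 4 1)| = 8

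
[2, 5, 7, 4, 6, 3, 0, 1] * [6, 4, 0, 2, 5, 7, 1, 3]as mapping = [0→0, 1→7, 2→3, 3→5, 4→1, 5→2, 6→6, 7→4]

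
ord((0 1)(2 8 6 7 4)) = 10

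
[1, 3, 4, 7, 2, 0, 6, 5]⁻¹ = [5, 0, 4, 1, 2, 7, 6, 3]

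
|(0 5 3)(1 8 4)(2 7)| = 6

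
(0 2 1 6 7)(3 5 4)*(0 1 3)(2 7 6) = (0 7 1 2 3 5 4)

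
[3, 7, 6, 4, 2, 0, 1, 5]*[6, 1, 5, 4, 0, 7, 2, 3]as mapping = [0→4, 1→3, 2→2, 3→0, 4→5, 5→6, 6→1, 7→7]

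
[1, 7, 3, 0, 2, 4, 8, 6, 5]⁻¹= [3, 0, 4, 2, 5, 8, 7, 1, 6]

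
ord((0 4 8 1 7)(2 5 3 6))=20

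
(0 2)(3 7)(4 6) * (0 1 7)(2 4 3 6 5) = (0 4 5 2 1 7 6 3)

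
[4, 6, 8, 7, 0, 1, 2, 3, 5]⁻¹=[4, 5, 6, 7, 0, 8, 1, 3, 2]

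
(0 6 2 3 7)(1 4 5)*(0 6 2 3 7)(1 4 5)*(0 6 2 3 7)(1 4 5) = (0 3 6 7 2)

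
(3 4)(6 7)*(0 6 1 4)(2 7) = (0 6 2 7 1 4 3)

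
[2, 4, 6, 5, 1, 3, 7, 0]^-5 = [7, 4, 0, 5, 1, 3, 2, 6]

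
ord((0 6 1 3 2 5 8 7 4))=9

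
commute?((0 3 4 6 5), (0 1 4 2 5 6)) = no:(0 3 4 6 5)*(0 1 4 2 5 6) = (0 3 2 5 1 4), (0 1 4 2 5 6)*(0 3 4 6 5) = (0 1 6 3 4 2)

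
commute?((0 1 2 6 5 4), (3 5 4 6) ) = no:(0 1 2 6 5 4) * (3 5 4 6) = (0 1 2 3 5 6 4), (3 5 4 6) * (0 1 2 6 5 4) = (0 1 2 6 3 4 5) 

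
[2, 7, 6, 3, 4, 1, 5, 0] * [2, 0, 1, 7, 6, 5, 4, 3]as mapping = [0→1, 1→3, 2→4, 3→7, 4→6, 5→0, 6→5, 7→2]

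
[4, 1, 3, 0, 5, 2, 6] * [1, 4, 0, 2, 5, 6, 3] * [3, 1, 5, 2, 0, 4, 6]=[4, 0, 5, 1, 6, 3, 2]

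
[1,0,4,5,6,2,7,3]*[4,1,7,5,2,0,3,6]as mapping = [0→1,1→4,2→2,3→0,4→3,5→7,6→6,7→5]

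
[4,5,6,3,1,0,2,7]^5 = [4,5,6,3,1,0,2,7]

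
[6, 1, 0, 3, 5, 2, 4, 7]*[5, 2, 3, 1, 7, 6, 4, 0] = [4, 2, 5, 1, 6, 3, 7, 0]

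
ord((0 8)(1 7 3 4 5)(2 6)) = 10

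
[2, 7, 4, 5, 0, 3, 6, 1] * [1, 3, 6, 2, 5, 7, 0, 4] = [6, 4, 5, 7, 1, 2, 0, 3]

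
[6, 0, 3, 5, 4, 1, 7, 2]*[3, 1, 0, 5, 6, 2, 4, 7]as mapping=[0→4, 1→3, 2→5, 3→2, 4→6, 5→1, 6→7, 7→0]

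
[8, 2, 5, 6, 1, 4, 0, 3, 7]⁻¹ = [6, 4, 1, 7, 5, 2, 3, 8, 0]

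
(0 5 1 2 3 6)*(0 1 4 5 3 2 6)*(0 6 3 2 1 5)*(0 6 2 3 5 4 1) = (0 3 2)(1 5)(4 6)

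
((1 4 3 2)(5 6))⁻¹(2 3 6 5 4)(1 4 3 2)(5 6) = (1 2 5 6 3)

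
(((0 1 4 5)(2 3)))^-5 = (0 5 4 1)(2 3)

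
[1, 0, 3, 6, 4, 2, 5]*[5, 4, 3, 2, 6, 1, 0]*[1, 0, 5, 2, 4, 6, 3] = [4, 6, 5, 1, 3, 2, 0]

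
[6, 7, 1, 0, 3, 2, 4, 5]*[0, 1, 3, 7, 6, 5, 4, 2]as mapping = [0→4, 1→2, 2→1, 3→0, 4→7, 5→3, 6→6, 7→5]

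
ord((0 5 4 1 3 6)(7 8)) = 6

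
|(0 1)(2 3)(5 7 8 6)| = 4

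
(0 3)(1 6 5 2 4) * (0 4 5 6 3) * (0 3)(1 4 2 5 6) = (0 3 2 6 1)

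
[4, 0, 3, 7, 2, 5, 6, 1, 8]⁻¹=[1, 7, 4, 2, 0, 5, 6, 3, 8]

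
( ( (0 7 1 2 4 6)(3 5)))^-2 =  (0 4 1)(2 7 6)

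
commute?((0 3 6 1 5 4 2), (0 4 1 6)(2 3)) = no:(0 3 6 1 5 4 2)*(0 4 1 6)(2 3) = (0 2 4 3)(1 5), (0 4 1 6)(2 3)*(0 3 6 1 5 4 2) = (0 2 6 3)(4 5)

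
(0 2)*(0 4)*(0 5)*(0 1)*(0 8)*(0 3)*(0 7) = (0 2 4 5 1 8 3 7)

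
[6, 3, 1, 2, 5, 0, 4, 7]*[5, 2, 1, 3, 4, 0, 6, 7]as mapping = [0→6, 1→3, 2→2, 3→1, 4→0, 5→5, 6→4, 7→7]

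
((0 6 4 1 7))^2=(0 4 7 6 1)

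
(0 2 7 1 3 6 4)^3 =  (0 1 4 7 6 2 3)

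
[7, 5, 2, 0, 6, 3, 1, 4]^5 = [5, 4, 2, 1, 0, 6, 7, 3]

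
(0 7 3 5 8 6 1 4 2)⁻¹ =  (0 2 4 1 6 8 5 3 7)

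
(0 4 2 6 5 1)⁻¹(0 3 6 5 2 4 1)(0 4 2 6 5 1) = (0 4 3 5 1 6 2)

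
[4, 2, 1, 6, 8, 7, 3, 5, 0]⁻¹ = [8, 2, 1, 6, 0, 7, 3, 5, 4]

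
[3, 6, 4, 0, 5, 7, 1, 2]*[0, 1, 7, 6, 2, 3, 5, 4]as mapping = [0→6, 1→5, 2→2, 3→0, 4→3, 5→4, 6→1, 7→7]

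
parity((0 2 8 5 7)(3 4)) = odd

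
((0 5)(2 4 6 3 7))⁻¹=(0 5)(2 7 3 6 4)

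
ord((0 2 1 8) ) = 4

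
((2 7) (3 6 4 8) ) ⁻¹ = (2 7) (3 8 4 6) 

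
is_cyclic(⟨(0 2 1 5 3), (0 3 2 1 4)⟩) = no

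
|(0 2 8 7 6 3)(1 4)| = 6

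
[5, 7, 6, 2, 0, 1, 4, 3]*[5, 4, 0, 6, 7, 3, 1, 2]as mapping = [0→3, 1→2, 2→1, 3→0, 4→5, 5→4, 6→7, 7→6]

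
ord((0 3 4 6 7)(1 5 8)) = 15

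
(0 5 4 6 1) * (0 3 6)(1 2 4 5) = (0 1 3 6 2 4)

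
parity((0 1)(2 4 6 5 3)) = odd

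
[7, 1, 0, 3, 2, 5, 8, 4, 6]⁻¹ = [2, 1, 4, 3, 7, 5, 8, 0, 6]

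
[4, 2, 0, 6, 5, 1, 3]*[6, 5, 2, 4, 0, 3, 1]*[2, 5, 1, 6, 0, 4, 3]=[2, 1, 3, 5, 6, 4, 0]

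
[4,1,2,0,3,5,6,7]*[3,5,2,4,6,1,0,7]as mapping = [0→6,1→5,2→2,3→3,4→4,5→1,6→0,7→7]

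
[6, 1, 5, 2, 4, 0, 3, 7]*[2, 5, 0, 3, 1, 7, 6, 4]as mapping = [0→6, 1→5, 2→7, 3→0, 4→1, 5→2, 6→3, 7→4]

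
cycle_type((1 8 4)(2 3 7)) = 3^2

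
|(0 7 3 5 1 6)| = 6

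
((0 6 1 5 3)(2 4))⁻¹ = (0 3 5 1 6)(2 4)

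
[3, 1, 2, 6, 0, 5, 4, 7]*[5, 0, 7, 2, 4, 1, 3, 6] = [2, 0, 7, 3, 5, 1, 4, 6]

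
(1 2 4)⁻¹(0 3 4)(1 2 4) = (0 3 1)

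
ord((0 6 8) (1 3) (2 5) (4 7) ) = 6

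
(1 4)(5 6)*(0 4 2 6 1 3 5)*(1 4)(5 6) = (0 1 2 5 4 3 6)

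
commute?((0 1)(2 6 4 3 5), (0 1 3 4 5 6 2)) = no:(0 1)(2 6 4 3 5)*(0 1 3 4 5 6 2) = (0 3 6 5), (0 1 3 4 5 6 2)*(0 1)(2 6 4 3 5) = (1 5 4 2)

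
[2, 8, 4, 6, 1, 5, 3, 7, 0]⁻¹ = [8, 4, 0, 6, 2, 5, 3, 7, 1]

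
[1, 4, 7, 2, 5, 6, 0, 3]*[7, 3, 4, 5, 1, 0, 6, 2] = [3, 1, 2, 4, 0, 6, 7, 5]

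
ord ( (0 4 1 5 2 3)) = 6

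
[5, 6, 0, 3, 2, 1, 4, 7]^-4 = [1, 4, 5, 3, 0, 6, 2, 7]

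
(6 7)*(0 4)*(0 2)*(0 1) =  (0 4 2 1)(6 7)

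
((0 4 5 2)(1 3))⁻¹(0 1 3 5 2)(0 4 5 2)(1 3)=(0 4 3 1 2)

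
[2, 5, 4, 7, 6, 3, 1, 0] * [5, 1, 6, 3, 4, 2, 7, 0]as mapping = [0→6, 1→2, 2→4, 3→0, 4→7, 5→3, 6→1, 7→5]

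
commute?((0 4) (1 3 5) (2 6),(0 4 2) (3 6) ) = no:(0 4) (1 3 5) (2 6)*(0 4 2) (3 6) = (0 2 3 5 1 6),(0 4 2) (3 6)*(0 4) (1 3 5) (2 6) = (1 3 2 4 6 5) 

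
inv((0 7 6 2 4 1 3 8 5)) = (0 5 8 3 1 4 2 6 7)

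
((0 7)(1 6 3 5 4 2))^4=(1 4 3)(2 5 6)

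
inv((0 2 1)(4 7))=(0 1 2)(4 7)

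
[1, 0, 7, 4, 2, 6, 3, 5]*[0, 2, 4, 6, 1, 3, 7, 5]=[2, 0, 5, 1, 4, 7, 6, 3]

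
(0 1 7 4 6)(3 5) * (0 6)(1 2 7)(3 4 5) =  (0 2 7 5 4)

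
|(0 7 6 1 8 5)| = 6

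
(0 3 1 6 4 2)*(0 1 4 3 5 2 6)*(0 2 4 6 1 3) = (0 5 4 1 2 3 6)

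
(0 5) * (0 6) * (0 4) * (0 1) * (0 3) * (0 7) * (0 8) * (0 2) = (0 5 6 4 1 3 7 8 2)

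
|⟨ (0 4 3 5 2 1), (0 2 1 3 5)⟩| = 720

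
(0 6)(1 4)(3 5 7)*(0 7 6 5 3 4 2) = (0 5 6 7 4 1 2)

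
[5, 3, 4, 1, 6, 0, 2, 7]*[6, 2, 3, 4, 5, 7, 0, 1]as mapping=[0→7, 1→4, 2→5, 3→2, 4→0, 5→6, 6→3, 7→1]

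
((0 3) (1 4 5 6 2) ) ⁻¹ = (0 3) (1 2 6 5 4) 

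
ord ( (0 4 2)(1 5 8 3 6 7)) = 6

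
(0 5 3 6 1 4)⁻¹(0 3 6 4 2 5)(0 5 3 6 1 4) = (0 2 3 5 6 1)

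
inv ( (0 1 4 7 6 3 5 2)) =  (0 2 5 3 6 7 4 1)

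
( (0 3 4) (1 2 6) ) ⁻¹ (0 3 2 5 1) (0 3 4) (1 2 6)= (2 3 4 6 5) 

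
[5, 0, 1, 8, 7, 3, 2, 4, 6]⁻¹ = [1, 2, 6, 5, 7, 0, 8, 4, 3]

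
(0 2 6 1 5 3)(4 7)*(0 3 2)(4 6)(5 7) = (1 7 6)(2 4 5)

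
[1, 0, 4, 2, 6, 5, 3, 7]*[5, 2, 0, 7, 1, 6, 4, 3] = [2, 5, 1, 0, 4, 6, 7, 3]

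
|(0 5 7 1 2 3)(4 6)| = 6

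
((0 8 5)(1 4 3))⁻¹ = (0 5 8)(1 3 4)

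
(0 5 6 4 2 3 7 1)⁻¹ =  (0 1 7 3 2 4 6 5)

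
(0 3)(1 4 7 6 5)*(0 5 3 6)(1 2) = (0 6 3 5 2 1 4 7)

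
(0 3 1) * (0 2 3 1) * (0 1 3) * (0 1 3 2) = (0 2 1)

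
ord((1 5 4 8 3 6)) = 6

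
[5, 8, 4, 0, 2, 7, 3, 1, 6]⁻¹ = [3, 7, 4, 6, 2, 0, 8, 5, 1]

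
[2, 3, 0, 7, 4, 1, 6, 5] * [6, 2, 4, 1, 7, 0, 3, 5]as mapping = [0→4, 1→1, 2→6, 3→5, 4→7, 5→2, 6→3, 7→0]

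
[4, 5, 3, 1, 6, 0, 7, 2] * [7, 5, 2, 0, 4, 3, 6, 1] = [4, 3, 0, 5, 6, 7, 1, 2]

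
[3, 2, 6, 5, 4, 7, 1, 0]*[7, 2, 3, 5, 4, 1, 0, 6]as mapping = [0→5, 1→3, 2→0, 3→1, 4→4, 5→6, 6→2, 7→7]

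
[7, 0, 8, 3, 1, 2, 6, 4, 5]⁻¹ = [1, 4, 5, 3, 7, 8, 6, 0, 2]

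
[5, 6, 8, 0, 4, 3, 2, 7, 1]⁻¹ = [3, 8, 6, 5, 4, 0, 1, 7, 2]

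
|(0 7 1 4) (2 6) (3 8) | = 4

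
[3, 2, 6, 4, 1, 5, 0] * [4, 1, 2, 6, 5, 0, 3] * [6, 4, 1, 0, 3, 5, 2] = [2, 1, 0, 5, 4, 6, 3]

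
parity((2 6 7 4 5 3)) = odd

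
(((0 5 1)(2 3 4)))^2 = (0 1 5)(2 4 3)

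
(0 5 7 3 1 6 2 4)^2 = (0 7 1 2)(3 6 4 5)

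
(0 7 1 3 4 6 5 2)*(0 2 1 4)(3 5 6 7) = (0 3)(1 5)(4 7)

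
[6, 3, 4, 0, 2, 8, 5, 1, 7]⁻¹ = [3, 7, 4, 1, 2, 6, 0, 8, 5]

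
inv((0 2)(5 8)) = (0 2)(5 8)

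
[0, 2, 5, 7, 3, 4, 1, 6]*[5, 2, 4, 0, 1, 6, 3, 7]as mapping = [0→5, 1→4, 2→6, 3→7, 4→0, 5→1, 6→2, 7→3]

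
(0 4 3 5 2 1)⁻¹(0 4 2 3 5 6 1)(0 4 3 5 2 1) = (0 4 3 1 5 2 6)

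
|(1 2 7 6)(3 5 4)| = 12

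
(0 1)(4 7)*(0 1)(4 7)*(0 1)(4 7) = (0 1)(4 7)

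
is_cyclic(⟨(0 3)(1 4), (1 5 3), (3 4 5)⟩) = no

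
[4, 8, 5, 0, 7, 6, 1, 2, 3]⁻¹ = [3, 6, 7, 8, 0, 2, 5, 4, 1]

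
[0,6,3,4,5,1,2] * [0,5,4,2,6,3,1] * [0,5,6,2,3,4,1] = [0,5,6,1,2,4,3]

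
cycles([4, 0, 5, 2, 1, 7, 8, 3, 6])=(0 4 1)(2 5 7 3)(6 8)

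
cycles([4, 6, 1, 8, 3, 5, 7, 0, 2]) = (0 4 3 8 2 1 6 7)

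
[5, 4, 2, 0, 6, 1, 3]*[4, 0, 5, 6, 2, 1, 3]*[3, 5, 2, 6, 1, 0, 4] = [5, 2, 0, 1, 6, 3, 4]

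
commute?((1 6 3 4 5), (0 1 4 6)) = no:(1 6 3 4 5)*(0 1 4 6) = (0 1)(3 6)(4 5), (0 1 4 6)*(1 6 3 4 5) = (0 6)(1 5)(3 4)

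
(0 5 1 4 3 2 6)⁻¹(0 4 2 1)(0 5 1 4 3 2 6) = (3 6 4 5)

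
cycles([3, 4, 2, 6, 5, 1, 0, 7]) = (0 3 6)(1 4 5)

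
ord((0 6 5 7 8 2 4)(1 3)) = 14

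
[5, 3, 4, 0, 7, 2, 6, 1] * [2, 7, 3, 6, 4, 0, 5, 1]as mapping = [0→0, 1→6, 2→4, 3→2, 4→1, 5→3, 6→5, 7→7]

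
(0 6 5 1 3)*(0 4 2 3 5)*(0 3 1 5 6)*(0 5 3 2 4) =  (0 5 3)(1 6 2)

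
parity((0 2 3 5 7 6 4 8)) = odd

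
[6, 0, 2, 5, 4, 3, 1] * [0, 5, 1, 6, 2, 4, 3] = [3, 0, 1, 4, 2, 6, 5]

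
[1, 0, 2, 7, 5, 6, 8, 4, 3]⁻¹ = [1, 0, 2, 8, 7, 4, 5, 3, 6]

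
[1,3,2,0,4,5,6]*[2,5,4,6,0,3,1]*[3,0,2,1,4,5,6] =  [5,6,4,2,3,1,0]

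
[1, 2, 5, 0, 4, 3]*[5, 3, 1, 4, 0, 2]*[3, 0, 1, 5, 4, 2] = [5, 0, 1, 2, 3, 4]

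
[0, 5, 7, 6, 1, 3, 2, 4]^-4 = [0, 6, 1, 7, 3, 2, 4, 5]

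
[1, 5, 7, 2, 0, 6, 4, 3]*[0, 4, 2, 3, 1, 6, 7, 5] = [4, 6, 5, 2, 0, 7, 1, 3]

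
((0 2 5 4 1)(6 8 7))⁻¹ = (0 1 4 5 2)(6 7 8)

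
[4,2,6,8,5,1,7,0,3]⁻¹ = [7,5,1,8,0,4,2,6,3]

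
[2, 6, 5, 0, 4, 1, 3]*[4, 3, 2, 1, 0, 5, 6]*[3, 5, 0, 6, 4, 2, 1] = [0, 1, 2, 4, 3, 6, 5]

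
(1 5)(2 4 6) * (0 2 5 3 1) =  (0 2 4 6 5)(1 3)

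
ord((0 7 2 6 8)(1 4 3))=15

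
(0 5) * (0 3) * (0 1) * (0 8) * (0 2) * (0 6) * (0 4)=(0 5 3 1 8 2 6 4)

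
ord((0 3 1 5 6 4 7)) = 7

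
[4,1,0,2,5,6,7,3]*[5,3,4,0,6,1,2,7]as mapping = [0→6,1→3,2→5,3→4,4→1,5→2,6→7,7→0]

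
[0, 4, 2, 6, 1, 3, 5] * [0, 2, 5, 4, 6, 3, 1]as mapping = [0→0, 1→6, 2→5, 3→1, 4→2, 5→4, 6→3]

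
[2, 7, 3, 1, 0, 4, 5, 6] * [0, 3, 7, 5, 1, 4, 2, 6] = [7, 6, 5, 3, 0, 1, 4, 2]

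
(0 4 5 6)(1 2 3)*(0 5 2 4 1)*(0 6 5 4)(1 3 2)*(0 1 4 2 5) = (0 3 6 2 5)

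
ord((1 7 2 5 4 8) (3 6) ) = 6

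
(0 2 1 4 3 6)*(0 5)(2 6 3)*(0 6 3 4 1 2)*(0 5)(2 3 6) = (0 6)(2 3 4 5)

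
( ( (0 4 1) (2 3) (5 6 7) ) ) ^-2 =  (0 4 1) (5 6 7) 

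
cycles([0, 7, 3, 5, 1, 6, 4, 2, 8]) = (1 7 2 3 5 6 4)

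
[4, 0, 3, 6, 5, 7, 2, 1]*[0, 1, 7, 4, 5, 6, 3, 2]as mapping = [0→5, 1→0, 2→4, 3→3, 4→6, 5→2, 6→7, 7→1]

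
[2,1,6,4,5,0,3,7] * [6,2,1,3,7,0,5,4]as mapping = [0→1,1→2,2→5,3→7,4→0,5→6,6→3,7→4]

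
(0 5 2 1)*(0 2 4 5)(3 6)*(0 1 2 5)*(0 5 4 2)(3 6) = (0 1 4 5 2)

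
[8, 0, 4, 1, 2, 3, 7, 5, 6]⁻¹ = [1, 3, 4, 5, 2, 7, 8, 6, 0]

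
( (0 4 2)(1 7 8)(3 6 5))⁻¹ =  (0 2 4)(1 8 7)(3 5 6)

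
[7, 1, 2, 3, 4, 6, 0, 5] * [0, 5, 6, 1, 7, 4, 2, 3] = [3, 5, 6, 1, 7, 2, 0, 4]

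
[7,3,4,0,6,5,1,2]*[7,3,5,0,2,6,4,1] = [1,0,2,7,4,6,3,5]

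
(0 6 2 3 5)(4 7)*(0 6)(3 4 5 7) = (2 4 3 7 5 6)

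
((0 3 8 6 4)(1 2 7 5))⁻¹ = (0 4 6 8 3)(1 5 7 2)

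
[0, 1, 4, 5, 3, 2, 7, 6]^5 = [0, 1, 4, 5, 3, 2, 7, 6]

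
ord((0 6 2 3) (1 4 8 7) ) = 4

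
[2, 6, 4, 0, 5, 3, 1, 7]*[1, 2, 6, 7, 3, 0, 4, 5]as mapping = [0→6, 1→4, 2→3, 3→1, 4→0, 5→7, 6→2, 7→5]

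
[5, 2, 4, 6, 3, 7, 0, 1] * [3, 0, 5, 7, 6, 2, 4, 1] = [2, 5, 6, 4, 7, 1, 3, 0] 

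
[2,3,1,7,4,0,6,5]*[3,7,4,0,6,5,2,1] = [4,0,7,1,6,3,2,5]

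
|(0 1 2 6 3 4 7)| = 7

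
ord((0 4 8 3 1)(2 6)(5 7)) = 10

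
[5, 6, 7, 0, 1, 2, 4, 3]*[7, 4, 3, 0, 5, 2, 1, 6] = [2, 1, 6, 7, 4, 3, 5, 0]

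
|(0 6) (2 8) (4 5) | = 2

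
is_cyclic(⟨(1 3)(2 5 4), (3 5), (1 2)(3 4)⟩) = no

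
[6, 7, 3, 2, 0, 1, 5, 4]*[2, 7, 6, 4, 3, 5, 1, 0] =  [1, 0, 4, 6, 2, 7, 5, 3]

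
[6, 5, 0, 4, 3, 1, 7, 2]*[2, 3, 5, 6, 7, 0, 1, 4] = [1, 0, 2, 7, 6, 3, 4, 5]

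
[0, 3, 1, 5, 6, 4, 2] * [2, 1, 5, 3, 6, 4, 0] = [2, 3, 1, 4, 0, 6, 5] 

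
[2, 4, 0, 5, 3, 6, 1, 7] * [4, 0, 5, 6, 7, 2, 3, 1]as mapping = [0→5, 1→7, 2→4, 3→2, 4→6, 5→3, 6→0, 7→1]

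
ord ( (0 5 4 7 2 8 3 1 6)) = 9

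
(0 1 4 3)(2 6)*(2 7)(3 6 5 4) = (0 1 3)(2 5 4 6 7)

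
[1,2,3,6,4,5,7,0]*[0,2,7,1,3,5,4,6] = [2,7,1,4,3,5,6,0]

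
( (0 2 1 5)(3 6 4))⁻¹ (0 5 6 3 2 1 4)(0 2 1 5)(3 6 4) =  (0 4 6 1 5 3 2)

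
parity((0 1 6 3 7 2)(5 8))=even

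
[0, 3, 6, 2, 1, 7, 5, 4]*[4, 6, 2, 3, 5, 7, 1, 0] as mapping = [0→4, 1→3, 2→1, 3→2, 4→6, 5→0, 6→7, 7→5] 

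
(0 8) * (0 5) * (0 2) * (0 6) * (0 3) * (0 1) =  (0 8 5 2 6 3 1)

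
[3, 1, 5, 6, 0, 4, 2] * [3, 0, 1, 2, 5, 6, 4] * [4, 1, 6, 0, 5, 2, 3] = [6, 4, 3, 5, 0, 2, 1]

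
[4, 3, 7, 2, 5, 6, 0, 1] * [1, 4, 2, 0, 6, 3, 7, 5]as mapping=[0→6, 1→0, 2→5, 3→2, 4→3, 5→7, 6→1, 7→4]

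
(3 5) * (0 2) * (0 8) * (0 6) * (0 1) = (0 2 8 6 1)(3 5)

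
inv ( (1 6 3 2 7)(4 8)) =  (1 7 2 3 6)(4 8)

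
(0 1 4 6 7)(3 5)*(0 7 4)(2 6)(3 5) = (0 1)(2 6 4)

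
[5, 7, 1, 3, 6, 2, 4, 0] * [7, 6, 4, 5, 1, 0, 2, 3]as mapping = [0→0, 1→3, 2→6, 3→5, 4→2, 5→4, 6→1, 7→7]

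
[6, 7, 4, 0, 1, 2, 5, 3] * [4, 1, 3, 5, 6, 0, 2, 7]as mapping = [0→2, 1→7, 2→6, 3→4, 4→1, 5→3, 6→0, 7→5]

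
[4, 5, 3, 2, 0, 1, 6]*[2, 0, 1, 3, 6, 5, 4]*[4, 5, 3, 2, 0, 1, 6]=[6, 1, 2, 5, 3, 4, 0]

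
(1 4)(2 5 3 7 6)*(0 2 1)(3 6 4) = (0 2 5 6 1 3 7 4)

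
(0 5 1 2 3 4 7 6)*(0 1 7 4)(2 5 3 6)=(0 3)(1 5 7 2 6)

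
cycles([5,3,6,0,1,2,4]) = (0 5 2 6 4 1 3)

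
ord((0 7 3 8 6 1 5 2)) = 8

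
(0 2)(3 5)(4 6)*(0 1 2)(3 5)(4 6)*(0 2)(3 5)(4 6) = (0 2 1)(3 5)(4 6)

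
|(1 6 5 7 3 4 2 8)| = 8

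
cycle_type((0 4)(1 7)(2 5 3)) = 2^2.3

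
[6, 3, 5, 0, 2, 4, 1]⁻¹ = [3, 6, 4, 1, 5, 2, 0]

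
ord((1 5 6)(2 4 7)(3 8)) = 6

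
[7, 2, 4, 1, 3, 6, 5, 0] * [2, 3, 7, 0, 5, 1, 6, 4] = [4, 7, 5, 3, 0, 6, 1, 2]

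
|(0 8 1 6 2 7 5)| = 7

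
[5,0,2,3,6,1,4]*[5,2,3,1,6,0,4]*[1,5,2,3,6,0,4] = [1,0,3,5,6,2,4]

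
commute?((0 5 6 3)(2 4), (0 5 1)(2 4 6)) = no:(0 5 6 3)(2 4)*(0 5 1)(2 4 6) = (0 1)(2 6 3 5), (0 5 1)(2 4 6)*(0 5 6 3)(2 4) = (0 6 4 3)(1 5)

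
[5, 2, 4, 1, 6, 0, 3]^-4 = [0, 2, 4, 1, 6, 5, 3]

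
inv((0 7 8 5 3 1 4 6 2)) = (0 2 6 4 1 3 5 8 7)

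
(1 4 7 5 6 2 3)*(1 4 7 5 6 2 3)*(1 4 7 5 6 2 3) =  (1 5 3 7 2 4 6)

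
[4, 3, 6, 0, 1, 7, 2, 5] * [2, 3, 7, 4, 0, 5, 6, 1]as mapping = [0→0, 1→4, 2→6, 3→2, 4→3, 5→1, 6→7, 7→5]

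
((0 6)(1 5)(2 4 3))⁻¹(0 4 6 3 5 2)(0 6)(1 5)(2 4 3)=(0 2 1 4 6 3)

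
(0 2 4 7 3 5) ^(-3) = (0 7) (2 3) (4 5) 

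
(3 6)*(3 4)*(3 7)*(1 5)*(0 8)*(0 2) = (0 8 2)(1 5)(3 6 4 7)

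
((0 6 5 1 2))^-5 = ()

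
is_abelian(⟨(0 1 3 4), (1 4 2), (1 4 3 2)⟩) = no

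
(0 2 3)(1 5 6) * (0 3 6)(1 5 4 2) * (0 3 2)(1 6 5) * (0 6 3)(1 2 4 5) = (0 3 4 6 2 1 5)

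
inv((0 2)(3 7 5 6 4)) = (0 2)(3 4 6 5 7)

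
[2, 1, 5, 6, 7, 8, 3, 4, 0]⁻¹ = [8, 1, 0, 6, 7, 2, 3, 4, 5]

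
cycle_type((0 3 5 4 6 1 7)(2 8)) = 2.7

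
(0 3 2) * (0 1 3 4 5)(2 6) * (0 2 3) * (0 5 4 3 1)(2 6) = (0 3 2)(1 5 6)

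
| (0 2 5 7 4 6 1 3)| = 8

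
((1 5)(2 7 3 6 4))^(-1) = (1 5)(2 4 6 3 7)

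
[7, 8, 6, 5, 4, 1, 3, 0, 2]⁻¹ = [7, 5, 8, 6, 4, 3, 2, 0, 1]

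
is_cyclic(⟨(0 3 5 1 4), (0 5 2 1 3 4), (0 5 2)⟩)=no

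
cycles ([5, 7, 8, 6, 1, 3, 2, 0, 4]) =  (0 5 3 6 2 8 4 1 7)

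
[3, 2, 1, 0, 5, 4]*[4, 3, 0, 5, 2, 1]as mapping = [0→5, 1→0, 2→3, 3→4, 4→1, 5→2]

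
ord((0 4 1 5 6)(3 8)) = 10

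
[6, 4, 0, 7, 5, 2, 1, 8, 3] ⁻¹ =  [2, 6, 5, 8, 1, 4, 0, 3, 7] 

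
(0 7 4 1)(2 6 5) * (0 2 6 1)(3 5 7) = (0 3 5 6 7 4)(1 2)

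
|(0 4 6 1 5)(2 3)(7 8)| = 10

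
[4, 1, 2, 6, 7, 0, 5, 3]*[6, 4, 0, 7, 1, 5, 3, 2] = [1, 4, 0, 3, 2, 6, 5, 7]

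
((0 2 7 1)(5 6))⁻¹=(0 1 7 2)(5 6)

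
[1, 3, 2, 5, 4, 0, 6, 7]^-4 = [0, 1, 2, 3, 4, 5, 6, 7]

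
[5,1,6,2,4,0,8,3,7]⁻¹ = [5,1,3,7,4,0,2,8,6]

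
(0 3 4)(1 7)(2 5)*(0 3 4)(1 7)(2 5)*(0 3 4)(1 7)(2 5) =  (1 7)(2 5)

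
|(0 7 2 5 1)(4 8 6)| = 15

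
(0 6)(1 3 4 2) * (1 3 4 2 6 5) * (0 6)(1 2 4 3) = (0 5 2 1 3 4)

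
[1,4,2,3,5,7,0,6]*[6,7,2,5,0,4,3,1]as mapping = [0→7,1→0,2→2,3→5,4→4,5→1,6→6,7→3]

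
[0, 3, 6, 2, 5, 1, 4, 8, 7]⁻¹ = [0, 5, 3, 1, 6, 4, 2, 8, 7]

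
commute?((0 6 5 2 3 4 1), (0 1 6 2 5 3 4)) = no:(0 6 5 2 3 4 1)*(0 1 6 2 5 3 4) = (0 2 4 6 3), (0 1 6 2 5 3 4)*(0 6 5 2 3 4 1) = (1 5 4 6 3)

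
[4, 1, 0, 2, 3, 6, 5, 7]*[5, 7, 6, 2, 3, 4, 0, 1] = [3, 7, 5, 6, 2, 0, 4, 1]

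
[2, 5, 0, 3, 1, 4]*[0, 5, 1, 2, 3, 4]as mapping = [0→1, 1→4, 2→0, 3→2, 4→5, 5→3]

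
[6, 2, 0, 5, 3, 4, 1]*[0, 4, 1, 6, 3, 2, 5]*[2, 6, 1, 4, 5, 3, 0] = [3, 6, 2, 1, 0, 4, 5]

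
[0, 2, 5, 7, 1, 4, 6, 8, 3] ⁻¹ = [0, 4, 1, 8, 5, 2, 6, 3, 7] 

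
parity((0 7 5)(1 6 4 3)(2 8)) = even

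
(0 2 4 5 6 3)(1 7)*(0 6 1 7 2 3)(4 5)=(0 3 6)(1 2 5)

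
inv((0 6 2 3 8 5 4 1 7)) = (0 7 1 4 5 8 3 2 6)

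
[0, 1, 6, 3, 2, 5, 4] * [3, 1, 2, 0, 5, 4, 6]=[3, 1, 6, 0, 2, 4, 5]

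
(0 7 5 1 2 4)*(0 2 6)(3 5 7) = (0 3 5 1 6)(2 4)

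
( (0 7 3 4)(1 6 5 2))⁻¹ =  (0 4 3 7)(1 2 5 6)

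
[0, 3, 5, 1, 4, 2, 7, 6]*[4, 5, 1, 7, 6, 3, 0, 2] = [4, 7, 3, 5, 6, 1, 2, 0]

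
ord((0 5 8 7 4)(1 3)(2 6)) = 10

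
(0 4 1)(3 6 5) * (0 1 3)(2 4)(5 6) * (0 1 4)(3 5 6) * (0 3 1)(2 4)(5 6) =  (0 4 6 1 2 3 5)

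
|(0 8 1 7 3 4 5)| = 7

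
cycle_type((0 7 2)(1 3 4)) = 3^2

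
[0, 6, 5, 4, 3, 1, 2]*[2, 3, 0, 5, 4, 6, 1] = [2, 1, 6, 4, 5, 3, 0]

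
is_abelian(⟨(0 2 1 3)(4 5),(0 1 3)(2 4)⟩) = no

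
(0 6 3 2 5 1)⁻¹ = (0 1 5 2 3 6)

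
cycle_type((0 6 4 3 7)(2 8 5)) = 3.5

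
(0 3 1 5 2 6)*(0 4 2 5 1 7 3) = (2 6 4)(3 7)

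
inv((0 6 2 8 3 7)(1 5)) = (0 7 3 8 2 6)(1 5)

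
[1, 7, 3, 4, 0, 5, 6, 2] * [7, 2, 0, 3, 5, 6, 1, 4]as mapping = [0→2, 1→4, 2→3, 3→5, 4→7, 5→6, 6→1, 7→0]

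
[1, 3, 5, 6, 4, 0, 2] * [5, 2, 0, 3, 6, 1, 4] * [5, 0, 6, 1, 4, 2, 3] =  [6, 1, 0, 4, 3, 2, 5]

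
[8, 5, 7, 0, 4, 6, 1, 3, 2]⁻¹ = [3, 6, 8, 7, 4, 1, 5, 2, 0]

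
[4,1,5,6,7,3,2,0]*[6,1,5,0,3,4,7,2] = [3,1,4,7,2,0,5,6]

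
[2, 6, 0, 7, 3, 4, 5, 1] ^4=[0, 3, 2, 5, 6, 1, 7, 4] 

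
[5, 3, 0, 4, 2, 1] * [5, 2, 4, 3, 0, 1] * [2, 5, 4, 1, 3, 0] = [5, 1, 0, 2, 3, 4]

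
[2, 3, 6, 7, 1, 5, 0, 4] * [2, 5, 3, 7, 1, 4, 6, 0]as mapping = [0→3, 1→7, 2→6, 3→0, 4→5, 5→4, 6→2, 7→1]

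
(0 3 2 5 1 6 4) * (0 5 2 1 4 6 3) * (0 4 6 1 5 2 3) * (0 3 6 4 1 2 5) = (0 1 3)(2 6)(4 5)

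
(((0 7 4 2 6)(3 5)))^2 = (0 4 6 7 2)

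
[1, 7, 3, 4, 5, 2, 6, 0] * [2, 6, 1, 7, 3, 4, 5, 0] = [6, 0, 7, 3, 4, 1, 5, 2]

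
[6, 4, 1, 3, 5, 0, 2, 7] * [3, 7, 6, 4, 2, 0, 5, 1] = [5, 2, 7, 4, 0, 3, 6, 1]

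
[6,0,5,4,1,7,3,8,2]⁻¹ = [1,4,8,6,3,2,0,5,7]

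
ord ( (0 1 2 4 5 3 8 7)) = 8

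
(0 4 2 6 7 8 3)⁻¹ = (0 3 8 7 6 2 4)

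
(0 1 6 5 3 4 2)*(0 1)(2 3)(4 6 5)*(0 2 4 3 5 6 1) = (0 2)(1 6 3)(4 5)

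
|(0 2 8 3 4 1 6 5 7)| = 9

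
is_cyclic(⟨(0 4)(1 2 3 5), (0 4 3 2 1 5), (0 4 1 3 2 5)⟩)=no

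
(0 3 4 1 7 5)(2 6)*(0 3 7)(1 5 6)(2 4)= (0 7 6 4 5 3 2 1)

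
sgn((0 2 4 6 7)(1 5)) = -1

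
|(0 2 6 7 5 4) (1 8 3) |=6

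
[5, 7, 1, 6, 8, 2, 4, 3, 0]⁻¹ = [8, 2, 5, 7, 6, 0, 3, 1, 4]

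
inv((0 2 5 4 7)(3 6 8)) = (0 7 4 5 2)(3 8 6)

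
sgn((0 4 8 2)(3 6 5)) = -1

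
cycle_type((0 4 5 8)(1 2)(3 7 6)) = 2.3.4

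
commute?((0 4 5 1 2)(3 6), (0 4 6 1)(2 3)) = no:(0 4 5 1 2)(3 6)*(0 4 6 1)(2 3) = (0 6 2 4 5)(1 3), (0 4 6 1)(2 3)*(0 4 5 1 2)(3 6) = (0 5 1 4 3)(2 6)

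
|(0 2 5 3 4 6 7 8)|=8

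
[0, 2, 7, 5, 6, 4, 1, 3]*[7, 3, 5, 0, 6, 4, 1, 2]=[7, 5, 2, 4, 1, 6, 3, 0]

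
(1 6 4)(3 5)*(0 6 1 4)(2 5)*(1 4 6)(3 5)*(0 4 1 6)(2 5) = (0 6 4)(2 3 5)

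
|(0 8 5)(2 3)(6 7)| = 6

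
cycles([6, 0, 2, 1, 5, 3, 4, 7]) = (0 6 4 5 3 1)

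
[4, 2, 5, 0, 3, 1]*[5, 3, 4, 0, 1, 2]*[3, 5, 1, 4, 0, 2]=[5, 0, 1, 2, 3, 4]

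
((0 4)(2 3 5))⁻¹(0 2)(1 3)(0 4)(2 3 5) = (1 5)(3 4)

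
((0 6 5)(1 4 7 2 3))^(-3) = (1 7 3 4 2)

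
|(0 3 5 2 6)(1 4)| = 10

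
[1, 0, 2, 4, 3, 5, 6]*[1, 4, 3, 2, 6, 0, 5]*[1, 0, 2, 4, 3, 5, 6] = [3, 0, 4, 6, 2, 1, 5]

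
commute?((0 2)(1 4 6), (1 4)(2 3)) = no:(0 2)(1 4 6)*(1 4)(2 3) = (0 3 2)(4 6), (1 4)(2 3)*(0 2)(1 4 6) = (0 2 3)(1 6)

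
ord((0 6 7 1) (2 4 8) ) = 12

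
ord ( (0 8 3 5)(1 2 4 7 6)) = 20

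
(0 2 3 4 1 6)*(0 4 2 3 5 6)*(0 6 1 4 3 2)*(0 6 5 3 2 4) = (0 4)(1 5)(2 3 6)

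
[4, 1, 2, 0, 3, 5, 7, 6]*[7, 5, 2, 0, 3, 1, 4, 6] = [3, 5, 2, 7, 0, 1, 6, 4]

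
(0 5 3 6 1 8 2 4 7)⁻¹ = (0 7 4 2 8 1 6 3 5)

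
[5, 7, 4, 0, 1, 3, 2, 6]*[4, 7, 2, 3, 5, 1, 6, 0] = [1, 0, 5, 4, 7, 3, 2, 6]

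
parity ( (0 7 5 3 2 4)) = odd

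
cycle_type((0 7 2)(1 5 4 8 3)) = 3.5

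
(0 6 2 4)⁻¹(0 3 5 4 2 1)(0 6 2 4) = (0 4 1 6 3 5)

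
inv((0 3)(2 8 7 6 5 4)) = (0 3)(2 4 5 6 7 8)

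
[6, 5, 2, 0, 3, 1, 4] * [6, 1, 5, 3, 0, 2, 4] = [4, 2, 5, 6, 3, 1, 0]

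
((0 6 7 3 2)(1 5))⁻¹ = (0 2 3 7 6)(1 5)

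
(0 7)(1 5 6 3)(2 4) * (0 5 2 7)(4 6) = (1 2 6 3)(4 7 5)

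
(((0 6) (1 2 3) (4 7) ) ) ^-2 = (1 2 3) 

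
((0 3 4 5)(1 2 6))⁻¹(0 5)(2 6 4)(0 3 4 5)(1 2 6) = (0 3)(1 5 6)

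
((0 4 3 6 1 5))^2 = (0 3 1)(4 6 5)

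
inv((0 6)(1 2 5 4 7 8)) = (0 6)(1 8 7 4 5 2)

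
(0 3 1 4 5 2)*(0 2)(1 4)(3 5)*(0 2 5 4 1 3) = (0 4)(1 3)(2 5)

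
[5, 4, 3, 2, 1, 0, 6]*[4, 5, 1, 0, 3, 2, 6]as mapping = [0→2, 1→3, 2→0, 3→1, 4→5, 5→4, 6→6]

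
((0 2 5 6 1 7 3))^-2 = (0 7 6 2 3 1 5)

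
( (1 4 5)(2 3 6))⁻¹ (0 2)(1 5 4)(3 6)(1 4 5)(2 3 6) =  (0 3)(1 5 4)(2 6)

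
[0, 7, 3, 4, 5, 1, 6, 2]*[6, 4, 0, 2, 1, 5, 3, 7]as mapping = [0→6, 1→7, 2→2, 3→1, 4→5, 5→4, 6→3, 7→0]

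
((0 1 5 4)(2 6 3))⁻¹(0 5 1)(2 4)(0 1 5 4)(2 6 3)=(0 6)(1 4 5)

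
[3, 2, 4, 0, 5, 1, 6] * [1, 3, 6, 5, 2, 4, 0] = [5, 6, 2, 1, 4, 3, 0] 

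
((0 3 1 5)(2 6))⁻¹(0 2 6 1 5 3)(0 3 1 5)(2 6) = (0 1 3 6 2 5)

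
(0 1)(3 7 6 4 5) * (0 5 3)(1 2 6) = (0 2 6 4 3 7 1 5)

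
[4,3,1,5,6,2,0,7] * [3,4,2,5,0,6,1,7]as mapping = [0→0,1→5,2→4,3→6,4→1,5→2,6→3,7→7]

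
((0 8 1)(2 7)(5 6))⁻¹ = (0 1 8)(2 7)(5 6)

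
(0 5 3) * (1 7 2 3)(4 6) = (0 5 1 7 2 3)(4 6)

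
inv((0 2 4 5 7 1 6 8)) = (0 8 6 1 7 5 4 2)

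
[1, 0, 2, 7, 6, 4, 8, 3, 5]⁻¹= [1, 0, 2, 7, 5, 8, 4, 3, 6]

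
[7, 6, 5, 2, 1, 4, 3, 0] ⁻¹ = [7, 4, 3, 6, 5, 2, 1, 0] 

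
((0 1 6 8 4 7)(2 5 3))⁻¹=(0 7 4 8 6 1)(2 3 5)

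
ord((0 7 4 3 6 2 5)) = 7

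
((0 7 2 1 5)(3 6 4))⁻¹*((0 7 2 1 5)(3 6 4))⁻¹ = (0 1 7 5 2)(3 6 4)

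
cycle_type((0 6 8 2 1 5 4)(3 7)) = 2.7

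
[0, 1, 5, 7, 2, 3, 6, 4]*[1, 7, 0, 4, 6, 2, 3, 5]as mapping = [0→1, 1→7, 2→2, 3→5, 4→0, 5→4, 6→3, 7→6]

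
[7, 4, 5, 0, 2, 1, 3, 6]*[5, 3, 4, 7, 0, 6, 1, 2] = [2, 0, 6, 5, 4, 3, 7, 1]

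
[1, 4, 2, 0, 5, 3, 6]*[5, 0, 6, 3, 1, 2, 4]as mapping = [0→0, 1→1, 2→6, 3→5, 4→2, 5→3, 6→4]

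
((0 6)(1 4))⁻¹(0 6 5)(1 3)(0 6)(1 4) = (0 5 6)(3 4)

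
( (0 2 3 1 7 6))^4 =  (0 7 3)(1 2 6)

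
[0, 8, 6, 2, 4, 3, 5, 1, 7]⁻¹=[0, 7, 3, 5, 4, 6, 2, 8, 1]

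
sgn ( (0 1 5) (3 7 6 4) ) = -1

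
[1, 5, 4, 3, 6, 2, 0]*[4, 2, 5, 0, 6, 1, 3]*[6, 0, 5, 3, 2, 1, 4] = [5, 0, 4, 6, 3, 1, 2]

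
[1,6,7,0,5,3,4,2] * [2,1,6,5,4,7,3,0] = [1,3,0,2,7,5,4,6]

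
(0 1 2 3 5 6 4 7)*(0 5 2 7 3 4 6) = (0 1 7 5)(2 4 3)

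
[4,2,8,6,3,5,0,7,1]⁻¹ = [6,8,1,4,0,5,3,7,2]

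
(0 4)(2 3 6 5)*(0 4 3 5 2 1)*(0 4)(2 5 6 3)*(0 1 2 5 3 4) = (0 5 2 6 3 4 1)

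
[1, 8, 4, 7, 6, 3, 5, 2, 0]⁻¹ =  [8, 0, 7, 5, 2, 6, 4, 3, 1]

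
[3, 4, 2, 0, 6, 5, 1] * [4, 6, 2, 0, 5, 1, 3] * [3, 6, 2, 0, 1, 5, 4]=[3, 5, 2, 1, 0, 6, 4]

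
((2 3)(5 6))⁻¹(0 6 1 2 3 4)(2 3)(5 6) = (0 5 1 3 2 4)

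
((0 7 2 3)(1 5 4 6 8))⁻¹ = (0 3 2 7)(1 8 6 4 5)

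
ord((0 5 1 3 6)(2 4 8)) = 15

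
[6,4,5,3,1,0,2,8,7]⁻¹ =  [5,4,6,3,1,2,0,8,7]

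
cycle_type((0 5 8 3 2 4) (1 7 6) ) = 3.6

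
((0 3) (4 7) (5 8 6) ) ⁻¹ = (0 3) (4 7) (5 6 8) 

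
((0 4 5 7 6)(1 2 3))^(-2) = (0 7 4 6 5)(1 2 3)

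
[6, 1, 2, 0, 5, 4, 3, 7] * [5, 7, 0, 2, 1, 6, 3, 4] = [3, 7, 0, 5, 6, 1, 2, 4]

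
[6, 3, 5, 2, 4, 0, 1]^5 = [5, 6, 3, 1, 4, 2, 0]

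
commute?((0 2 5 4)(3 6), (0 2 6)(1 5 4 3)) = no:(0 2 5 4)(3 6) * (0 2 6)(1 5 4 3) = (0 6 1 5 3)(2 4), (0 2 6)(1 5 4 3) * (0 2 5 4)(3 6) = (0 5)(1 4 6 2 3)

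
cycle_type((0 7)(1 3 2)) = 2.3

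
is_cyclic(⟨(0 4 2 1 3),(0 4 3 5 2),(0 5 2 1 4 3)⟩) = no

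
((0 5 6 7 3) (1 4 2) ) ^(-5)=(1 4 2) 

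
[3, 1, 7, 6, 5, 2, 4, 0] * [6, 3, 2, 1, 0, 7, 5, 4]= [1, 3, 4, 5, 7, 2, 0, 6]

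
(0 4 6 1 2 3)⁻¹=(0 3 2 1 6 4)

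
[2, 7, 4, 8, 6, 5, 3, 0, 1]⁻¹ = [7, 8, 0, 6, 2, 5, 4, 1, 3]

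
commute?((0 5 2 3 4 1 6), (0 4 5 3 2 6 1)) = no:(0 5 2 3 4 1 6) * (0 4 5 3 2 6 1) = (0 3 5 6 4), (0 4 5 3 2 6 1) * (0 5 2 3 4 1 6) = (0 1 5 4 2)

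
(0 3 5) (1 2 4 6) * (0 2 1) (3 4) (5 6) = (0 4 5 2 3 6) 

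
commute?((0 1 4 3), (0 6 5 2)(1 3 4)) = no:(0 1 4 3)*(0 6 5 2)(1 3 4) = (0 3 6 5 2), (0 6 5 2)(1 3 4)*(0 1 4 3) = (0 6 5 2 1)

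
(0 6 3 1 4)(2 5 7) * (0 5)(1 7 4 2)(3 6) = (0 3 7 1 2)(4 5)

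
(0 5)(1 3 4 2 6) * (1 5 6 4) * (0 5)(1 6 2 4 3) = (0 2 3 6)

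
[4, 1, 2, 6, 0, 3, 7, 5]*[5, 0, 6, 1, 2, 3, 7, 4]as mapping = [0→2, 1→0, 2→6, 3→7, 4→5, 5→1, 6→4, 7→3]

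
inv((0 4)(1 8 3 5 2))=(0 4)(1 2 5 3 8)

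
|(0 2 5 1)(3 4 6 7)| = 4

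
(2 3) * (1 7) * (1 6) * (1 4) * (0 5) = (0 5)(1 7 6 4)(2 3)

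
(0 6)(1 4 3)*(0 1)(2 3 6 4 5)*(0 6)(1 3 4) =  (0 1 5 2 4)(3 6)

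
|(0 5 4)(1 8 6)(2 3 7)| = 3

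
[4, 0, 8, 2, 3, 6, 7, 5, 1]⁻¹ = [1, 8, 3, 4, 0, 7, 5, 6, 2]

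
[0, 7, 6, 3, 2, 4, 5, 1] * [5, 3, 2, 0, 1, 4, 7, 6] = [5, 6, 7, 0, 2, 1, 4, 3]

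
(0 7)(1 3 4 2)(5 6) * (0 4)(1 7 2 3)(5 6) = (0 2 7 4 3)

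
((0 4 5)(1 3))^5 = (0 5 4)(1 3)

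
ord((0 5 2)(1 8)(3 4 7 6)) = 12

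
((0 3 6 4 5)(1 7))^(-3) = (0 6 5 3 4)(1 7)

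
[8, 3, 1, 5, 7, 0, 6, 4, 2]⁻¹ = [5, 2, 8, 1, 7, 3, 6, 4, 0]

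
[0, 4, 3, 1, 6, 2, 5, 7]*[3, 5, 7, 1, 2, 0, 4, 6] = [3, 2, 1, 5, 4, 7, 0, 6]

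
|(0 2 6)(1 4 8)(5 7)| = 6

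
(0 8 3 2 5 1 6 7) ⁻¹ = (0 7 6 1 5 2 3 8) 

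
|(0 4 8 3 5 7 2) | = 7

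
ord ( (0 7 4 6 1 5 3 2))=8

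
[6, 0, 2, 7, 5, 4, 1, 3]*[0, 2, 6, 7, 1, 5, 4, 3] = [4, 0, 6, 3, 5, 1, 2, 7]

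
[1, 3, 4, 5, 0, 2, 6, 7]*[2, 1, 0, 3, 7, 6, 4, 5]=[1, 3, 7, 6, 2, 0, 4, 5] 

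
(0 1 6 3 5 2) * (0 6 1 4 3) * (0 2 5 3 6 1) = (0 4 6 2 1)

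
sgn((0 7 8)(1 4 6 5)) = -1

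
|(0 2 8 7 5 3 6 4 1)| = 9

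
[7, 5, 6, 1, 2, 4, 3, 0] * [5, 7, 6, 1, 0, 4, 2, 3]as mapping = [0→3, 1→4, 2→2, 3→7, 4→6, 5→0, 6→1, 7→5]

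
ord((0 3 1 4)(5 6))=4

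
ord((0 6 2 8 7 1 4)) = 7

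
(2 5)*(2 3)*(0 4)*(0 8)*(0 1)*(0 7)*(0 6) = (0 4 8 1 7 6)(2 5 3)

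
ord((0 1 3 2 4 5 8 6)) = 8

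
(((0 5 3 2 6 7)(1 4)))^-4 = (0 3 6)(2 7 5)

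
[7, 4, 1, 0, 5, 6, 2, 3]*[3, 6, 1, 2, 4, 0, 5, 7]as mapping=[0→7, 1→4, 2→6, 3→3, 4→0, 5→5, 6→1, 7→2]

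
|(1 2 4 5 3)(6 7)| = 10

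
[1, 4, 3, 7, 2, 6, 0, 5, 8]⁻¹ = [6, 0, 4, 2, 1, 7, 5, 3, 8]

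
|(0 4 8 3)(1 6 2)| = 12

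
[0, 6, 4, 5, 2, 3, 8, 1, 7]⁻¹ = [0, 7, 4, 5, 2, 3, 1, 8, 6]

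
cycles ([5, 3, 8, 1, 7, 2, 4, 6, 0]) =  (0 5 2 8)(1 3)(4 7 6)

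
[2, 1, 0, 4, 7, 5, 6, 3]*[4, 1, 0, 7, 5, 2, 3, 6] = [0, 1, 4, 5, 6, 2, 3, 7]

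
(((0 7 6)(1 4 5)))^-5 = (0 7 6)(1 4 5)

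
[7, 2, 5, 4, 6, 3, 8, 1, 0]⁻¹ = [8, 7, 1, 5, 3, 2, 4, 0, 6]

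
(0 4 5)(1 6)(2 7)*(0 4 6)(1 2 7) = (0 6 2 1)(4 5)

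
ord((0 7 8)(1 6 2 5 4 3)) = 6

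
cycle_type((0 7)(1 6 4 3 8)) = 2.5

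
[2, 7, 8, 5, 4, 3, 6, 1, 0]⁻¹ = [8, 7, 0, 5, 4, 3, 6, 1, 2]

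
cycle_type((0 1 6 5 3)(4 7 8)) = 3.5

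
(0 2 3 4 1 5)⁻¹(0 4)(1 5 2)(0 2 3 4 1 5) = (0 3 5)(1 2)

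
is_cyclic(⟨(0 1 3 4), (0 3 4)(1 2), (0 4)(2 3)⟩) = no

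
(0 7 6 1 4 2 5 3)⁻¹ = (0 3 5 2 4 1 6 7)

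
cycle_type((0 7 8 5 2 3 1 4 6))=9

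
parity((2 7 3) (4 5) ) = odd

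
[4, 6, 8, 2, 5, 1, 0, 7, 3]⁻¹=[6, 5, 3, 8, 0, 4, 1, 7, 2]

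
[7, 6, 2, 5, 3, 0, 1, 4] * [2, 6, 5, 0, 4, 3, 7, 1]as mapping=[0→1, 1→7, 2→5, 3→3, 4→0, 5→2, 6→6, 7→4]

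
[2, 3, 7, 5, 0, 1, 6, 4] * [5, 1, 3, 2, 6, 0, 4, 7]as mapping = [0→3, 1→2, 2→7, 3→0, 4→5, 5→1, 6→4, 7→6]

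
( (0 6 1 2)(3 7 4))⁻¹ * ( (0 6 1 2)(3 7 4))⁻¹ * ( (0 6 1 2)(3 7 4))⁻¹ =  (0 6 1 2)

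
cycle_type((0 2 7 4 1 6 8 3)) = 8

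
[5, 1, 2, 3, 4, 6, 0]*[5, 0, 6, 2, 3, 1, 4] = [1, 0, 6, 2, 3, 4, 5]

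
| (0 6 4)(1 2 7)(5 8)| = 6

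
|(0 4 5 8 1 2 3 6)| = 8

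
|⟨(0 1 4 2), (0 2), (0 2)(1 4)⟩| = 24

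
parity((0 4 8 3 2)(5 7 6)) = even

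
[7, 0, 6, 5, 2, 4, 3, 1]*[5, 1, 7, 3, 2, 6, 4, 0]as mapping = [0→0, 1→5, 2→4, 3→6, 4→7, 5→2, 6→3, 7→1]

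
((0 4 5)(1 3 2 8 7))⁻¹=(0 5 4)(1 7 8 2 3)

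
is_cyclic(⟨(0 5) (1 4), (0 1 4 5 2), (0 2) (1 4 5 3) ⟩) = no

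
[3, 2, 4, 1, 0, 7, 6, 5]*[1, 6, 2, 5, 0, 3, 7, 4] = [5, 2, 0, 6, 1, 4, 7, 3]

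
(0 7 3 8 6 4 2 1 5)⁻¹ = (0 5 1 2 4 6 8 3 7)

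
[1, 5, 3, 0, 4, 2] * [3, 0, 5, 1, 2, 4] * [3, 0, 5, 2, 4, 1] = [3, 4, 0, 2, 5, 1]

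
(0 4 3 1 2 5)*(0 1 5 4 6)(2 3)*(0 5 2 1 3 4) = (0 6 5 3 2)(1 4)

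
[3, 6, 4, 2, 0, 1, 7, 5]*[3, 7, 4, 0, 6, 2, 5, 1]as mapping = [0→0, 1→5, 2→6, 3→4, 4→3, 5→7, 6→1, 7→2]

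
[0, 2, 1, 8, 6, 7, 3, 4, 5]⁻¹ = [0, 2, 1, 6, 7, 8, 4, 5, 3]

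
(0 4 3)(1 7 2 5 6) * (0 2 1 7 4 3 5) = (0 3 2)(1 4 5 6 7)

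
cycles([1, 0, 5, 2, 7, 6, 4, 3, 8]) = (0 1)(2 5 6 4 7 3)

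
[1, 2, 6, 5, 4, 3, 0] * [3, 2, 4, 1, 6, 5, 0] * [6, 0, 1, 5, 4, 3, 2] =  [1, 4, 6, 3, 2, 0, 5]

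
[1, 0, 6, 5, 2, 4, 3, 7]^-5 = [1, 0, 2, 3, 4, 5, 6, 7]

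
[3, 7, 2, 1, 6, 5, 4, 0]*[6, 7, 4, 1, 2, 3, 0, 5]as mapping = [0→1, 1→5, 2→4, 3→7, 4→0, 5→3, 6→2, 7→6]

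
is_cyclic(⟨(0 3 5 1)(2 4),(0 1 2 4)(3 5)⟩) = no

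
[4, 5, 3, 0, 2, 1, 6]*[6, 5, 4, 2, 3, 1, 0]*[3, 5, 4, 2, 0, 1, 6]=[2, 5, 4, 6, 0, 1, 3]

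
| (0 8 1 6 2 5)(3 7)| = 6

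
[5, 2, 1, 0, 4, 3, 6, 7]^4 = [5, 1, 2, 0, 4, 3, 6, 7]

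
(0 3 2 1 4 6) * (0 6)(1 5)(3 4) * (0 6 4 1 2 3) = (0 1)(2 5)(4 6)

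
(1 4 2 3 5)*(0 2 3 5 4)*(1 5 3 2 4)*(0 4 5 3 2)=(0 5 3 1 4)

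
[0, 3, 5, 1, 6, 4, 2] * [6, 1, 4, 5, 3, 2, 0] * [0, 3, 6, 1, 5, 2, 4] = [4, 2, 6, 3, 0, 1, 5]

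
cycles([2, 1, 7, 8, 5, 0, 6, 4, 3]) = (0 2 7 4 5)(3 8)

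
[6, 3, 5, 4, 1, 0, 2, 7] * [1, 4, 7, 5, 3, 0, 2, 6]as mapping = [0→2, 1→5, 2→0, 3→3, 4→4, 5→1, 6→7, 7→6]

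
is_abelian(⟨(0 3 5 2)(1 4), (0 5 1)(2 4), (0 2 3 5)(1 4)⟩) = no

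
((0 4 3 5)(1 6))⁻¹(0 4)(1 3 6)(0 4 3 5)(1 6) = (1 6 5)(3 4)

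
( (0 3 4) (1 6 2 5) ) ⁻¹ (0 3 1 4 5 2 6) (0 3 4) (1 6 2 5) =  (0 1 5 2 3 4 6) 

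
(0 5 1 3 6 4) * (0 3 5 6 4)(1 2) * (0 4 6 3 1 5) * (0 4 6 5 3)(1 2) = (1 4 2 3 5)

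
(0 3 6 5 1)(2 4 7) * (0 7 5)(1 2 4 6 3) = (0 1 7 4 5 2 6)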